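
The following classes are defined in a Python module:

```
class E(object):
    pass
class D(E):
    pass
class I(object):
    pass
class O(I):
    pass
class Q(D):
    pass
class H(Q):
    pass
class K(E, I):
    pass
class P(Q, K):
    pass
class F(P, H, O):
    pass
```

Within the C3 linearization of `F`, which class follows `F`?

L[F] = F + merge(L[P], L[H], L[O], [P H O])
  take P:  [P Q D K E I object] + [H Q D E object] + [O I object] + [P H O]
  take H:  [Q D K E I object] + [H Q D E object] + [O I object] + [H O]
  take Q:  [Q D K E I object] + [Q D E object] + [O I object] + [O]
  take D:  [D K E I object] + [D E object] + [O I object] + [O]
  take K:  [K E I object] + [E object] + [O I object] + [O]
  take E:  [E I object] + [E object] + [O I object] + [O]
  take O:  [I object] + [object] + [O I object] + [O]
  take I:  [I object] + [object] + [I object]
  take object:  [object] + [object] + [object]
MRO: F P H Q D K E O I object
F is at position 0; next is P.

P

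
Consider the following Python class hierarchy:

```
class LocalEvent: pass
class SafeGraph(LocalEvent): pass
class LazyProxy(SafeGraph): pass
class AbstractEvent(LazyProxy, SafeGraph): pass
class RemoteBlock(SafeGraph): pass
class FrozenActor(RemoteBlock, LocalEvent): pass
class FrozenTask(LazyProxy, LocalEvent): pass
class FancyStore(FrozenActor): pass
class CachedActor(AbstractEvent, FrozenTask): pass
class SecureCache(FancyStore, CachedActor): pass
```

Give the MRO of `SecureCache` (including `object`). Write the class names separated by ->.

SecureCache -> FancyStore -> FrozenActor -> RemoteBlock -> CachedActor -> AbstractEvent -> FrozenTask -> LazyProxy -> SafeGraph -> LocalEvent -> object

L[SecureCache] = SecureCache + merge(L[FancyStore], L[CachedActor], [FancyStore CachedActor])
  take FancyStore:  [FancyStore FrozenActor RemoteBlock SafeGraph LocalEvent object] + [CachedActor AbstractEvent FrozenTask LazyProxy SafeGraph LocalEvent object] + [FancyStore CachedActor]
  take FrozenActor:  [FrozenActor RemoteBlock SafeGraph LocalEvent object] + [CachedActor AbstractEvent FrozenTask LazyProxy SafeGraph LocalEvent object] + [CachedActor]
  take RemoteBlock:  [RemoteBlock SafeGraph LocalEvent object] + [CachedActor AbstractEvent FrozenTask LazyProxy SafeGraph LocalEvent object] + [CachedActor]
  take CachedActor:  [SafeGraph LocalEvent object] + [CachedActor AbstractEvent FrozenTask LazyProxy SafeGraph LocalEvent object] + [CachedActor]
  take AbstractEvent:  [SafeGraph LocalEvent object] + [AbstractEvent FrozenTask LazyProxy SafeGraph LocalEvent object]
  take FrozenTask:  [SafeGraph LocalEvent object] + [FrozenTask LazyProxy SafeGraph LocalEvent object]
  take LazyProxy:  [SafeGraph LocalEvent object] + [LazyProxy SafeGraph LocalEvent object]
  take SafeGraph:  [SafeGraph LocalEvent object] + [SafeGraph LocalEvent object]
  take LocalEvent:  [LocalEvent object] + [LocalEvent object]
  take object:  [object] + [object]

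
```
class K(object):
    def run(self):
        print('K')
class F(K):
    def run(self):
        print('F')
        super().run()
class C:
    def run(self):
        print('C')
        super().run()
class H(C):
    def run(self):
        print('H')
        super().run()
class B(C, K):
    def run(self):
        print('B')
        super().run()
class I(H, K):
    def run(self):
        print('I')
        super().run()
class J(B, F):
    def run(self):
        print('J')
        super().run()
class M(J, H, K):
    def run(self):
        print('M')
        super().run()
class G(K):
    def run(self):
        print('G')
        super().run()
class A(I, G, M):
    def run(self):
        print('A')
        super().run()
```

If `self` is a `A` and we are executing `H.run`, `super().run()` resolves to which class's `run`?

C

L[A] = A + merge(L[I], L[G], L[M], [I G M])
  take I:  [I H C K object] + [G K object] + [M J B H C F K object] + [I G M]
  take G:  [H C K object] + [G K object] + [M J B H C F K object] + [G M]
  take M:  [H C K object] + [K object] + [M J B H C F K object] + [M]
  take J:  [H C K object] + [K object] + [J B H C F K object]
  take B:  [H C K object] + [K object] + [B H C F K object]
  take H:  [H C K object] + [K object] + [H C F K object]
  take C:  [C K object] + [K object] + [C F K object]
  take F:  [K object] + [K object] + [F K object]
  take K:  [K object] + [K object] + [K object]
  take object:  [object] + [object] + [object]
MRO: A I G M J B H C F K object
super() in H.run on a A instance goes to the class after H in A's MRO: C.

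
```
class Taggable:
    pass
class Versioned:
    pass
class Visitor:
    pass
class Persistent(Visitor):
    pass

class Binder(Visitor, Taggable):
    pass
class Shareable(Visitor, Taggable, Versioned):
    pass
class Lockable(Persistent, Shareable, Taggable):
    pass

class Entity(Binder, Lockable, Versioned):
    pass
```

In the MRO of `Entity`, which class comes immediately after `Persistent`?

L[Entity] = Entity + merge(L[Binder], L[Lockable], L[Versioned], [Binder Lockable Versioned])
  take Binder:  [Binder Visitor Taggable object] + [Lockable Persistent Shareable Visitor Taggable Versioned object] + [Versioned object] + [Binder Lockable Versioned]
  take Lockable:  [Visitor Taggable object] + [Lockable Persistent Shareable Visitor Taggable Versioned object] + [Versioned object] + [Lockable Versioned]
  take Persistent:  [Visitor Taggable object] + [Persistent Shareable Visitor Taggable Versioned object] + [Versioned object] + [Versioned]
  take Shareable:  [Visitor Taggable object] + [Shareable Visitor Taggable Versioned object] + [Versioned object] + [Versioned]
  take Visitor:  [Visitor Taggable object] + [Visitor Taggable Versioned object] + [Versioned object] + [Versioned]
  take Taggable:  [Taggable object] + [Taggable Versioned object] + [Versioned object] + [Versioned]
  take Versioned:  [object] + [Versioned object] + [Versioned object] + [Versioned]
  take object:  [object] + [object] + [object]
MRO: Entity Binder Lockable Persistent Shareable Visitor Taggable Versioned object
Persistent is at position 3; next is Shareable.

Shareable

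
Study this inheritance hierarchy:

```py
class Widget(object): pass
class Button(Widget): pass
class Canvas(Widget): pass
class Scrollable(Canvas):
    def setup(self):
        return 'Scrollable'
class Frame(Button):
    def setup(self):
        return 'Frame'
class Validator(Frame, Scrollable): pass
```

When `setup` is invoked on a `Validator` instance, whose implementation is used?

L[Validator] = Validator + merge(L[Frame], L[Scrollable], [Frame Scrollable])
  take Frame:  [Frame Button Widget object] + [Scrollable Canvas Widget object] + [Frame Scrollable]
  take Button:  [Button Widget object] + [Scrollable Canvas Widget object] + [Scrollable]
  take Scrollable:  [Widget object] + [Scrollable Canvas Widget object] + [Scrollable]
  take Canvas:  [Widget object] + [Canvas Widget object]
  take Widget:  [Widget object] + [Widget object]
  take object:  [object] + [object]
MRO: Validator Frame Button Scrollable Canvas Widget object
setup is defined in: Frame, Scrollable. First along the MRO is Frame.

Frame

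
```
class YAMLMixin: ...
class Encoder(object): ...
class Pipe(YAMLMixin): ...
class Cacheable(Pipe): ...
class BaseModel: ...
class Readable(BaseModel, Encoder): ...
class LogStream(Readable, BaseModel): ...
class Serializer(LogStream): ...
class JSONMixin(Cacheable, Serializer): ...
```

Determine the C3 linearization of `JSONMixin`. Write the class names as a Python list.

[JSONMixin, Cacheable, Pipe, YAMLMixin, Serializer, LogStream, Readable, BaseModel, Encoder, object]

L[JSONMixin] = JSONMixin + merge(L[Cacheable], L[Serializer], [Cacheable Serializer])
  take Cacheable:  [Cacheable Pipe YAMLMixin object] + [Serializer LogStream Readable BaseModel Encoder object] + [Cacheable Serializer]
  take Pipe:  [Pipe YAMLMixin object] + [Serializer LogStream Readable BaseModel Encoder object] + [Serializer]
  take YAMLMixin:  [YAMLMixin object] + [Serializer LogStream Readable BaseModel Encoder object] + [Serializer]
  take Serializer:  [object] + [Serializer LogStream Readable BaseModel Encoder object] + [Serializer]
  take LogStream:  [object] + [LogStream Readable BaseModel Encoder object]
  take Readable:  [object] + [Readable BaseModel Encoder object]
  take BaseModel:  [object] + [BaseModel Encoder object]
  take Encoder:  [object] + [Encoder object]
  take object:  [object] + [object]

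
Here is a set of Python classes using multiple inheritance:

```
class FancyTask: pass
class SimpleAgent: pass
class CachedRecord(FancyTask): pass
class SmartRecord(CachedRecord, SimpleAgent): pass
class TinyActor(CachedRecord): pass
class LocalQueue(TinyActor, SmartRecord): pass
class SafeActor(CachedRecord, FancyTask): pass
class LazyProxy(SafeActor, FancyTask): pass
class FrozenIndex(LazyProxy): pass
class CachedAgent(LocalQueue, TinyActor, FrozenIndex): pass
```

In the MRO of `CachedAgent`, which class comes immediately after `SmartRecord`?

FrozenIndex

L[CachedAgent] = CachedAgent + merge(L[LocalQueue], L[TinyActor], L[FrozenIndex], [LocalQueue TinyActor FrozenIndex])
  take LocalQueue:  [LocalQueue TinyActor SmartRecord CachedRecord FancyTask SimpleAgent object] + [TinyActor CachedRecord FancyTask object] + [FrozenIndex LazyProxy SafeActor CachedRecord FancyTask object] + [LocalQueue TinyActor FrozenIndex]
  take TinyActor:  [TinyActor SmartRecord CachedRecord FancyTask SimpleAgent object] + [TinyActor CachedRecord FancyTask object] + [FrozenIndex LazyProxy SafeActor CachedRecord FancyTask object] + [TinyActor FrozenIndex]
  take SmartRecord:  [SmartRecord CachedRecord FancyTask SimpleAgent object] + [CachedRecord FancyTask object] + [FrozenIndex LazyProxy SafeActor CachedRecord FancyTask object] + [FrozenIndex]
  take FrozenIndex:  [CachedRecord FancyTask SimpleAgent object] + [CachedRecord FancyTask object] + [FrozenIndex LazyProxy SafeActor CachedRecord FancyTask object] + [FrozenIndex]
  take LazyProxy:  [CachedRecord FancyTask SimpleAgent object] + [CachedRecord FancyTask object] + [LazyProxy SafeActor CachedRecord FancyTask object]
  take SafeActor:  [CachedRecord FancyTask SimpleAgent object] + [CachedRecord FancyTask object] + [SafeActor CachedRecord FancyTask object]
  take CachedRecord:  [CachedRecord FancyTask SimpleAgent object] + [CachedRecord FancyTask object] + [CachedRecord FancyTask object]
  take FancyTask:  [FancyTask SimpleAgent object] + [FancyTask object] + [FancyTask object]
  take SimpleAgent:  [SimpleAgent object] + [object] + [object]
  take object:  [object] + [object] + [object]
MRO: CachedAgent LocalQueue TinyActor SmartRecord FrozenIndex LazyProxy SafeActor CachedRecord FancyTask SimpleAgent object
SmartRecord is at position 3; next is FrozenIndex.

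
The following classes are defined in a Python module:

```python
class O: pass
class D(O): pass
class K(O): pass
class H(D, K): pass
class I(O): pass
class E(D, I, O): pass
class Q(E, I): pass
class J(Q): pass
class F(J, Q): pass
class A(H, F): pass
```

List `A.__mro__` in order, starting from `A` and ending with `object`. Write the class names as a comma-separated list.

L[A] = A + merge(L[H], L[F], [H F])
  take H:  [H D K O object] + [F J Q E D I O object] + [H F]
  take F:  [D K O object] + [F J Q E D I O object] + [F]
  take J:  [D K O object] + [J Q E D I O object]
  take Q:  [D K O object] + [Q E D I O object]
  take E:  [D K O object] + [E D I O object]
  take D:  [D K O object] + [D I O object]
  take K:  [K O object] + [I O object]
  take I:  [O object] + [I O object]
  take O:  [O object] + [O object]
  take object:  [object] + [object]

A, H, F, J, Q, E, D, K, I, O, object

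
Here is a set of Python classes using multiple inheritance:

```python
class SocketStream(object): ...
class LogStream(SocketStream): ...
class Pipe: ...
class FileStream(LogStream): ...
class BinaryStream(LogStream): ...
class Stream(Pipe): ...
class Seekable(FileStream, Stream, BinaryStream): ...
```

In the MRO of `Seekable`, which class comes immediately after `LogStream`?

L[Seekable] = Seekable + merge(L[FileStream], L[Stream], L[BinaryStream], [FileStream Stream BinaryStream])
  take FileStream:  [FileStream LogStream SocketStream object] + [Stream Pipe object] + [BinaryStream LogStream SocketStream object] + [FileStream Stream BinaryStream]
  take Stream:  [LogStream SocketStream object] + [Stream Pipe object] + [BinaryStream LogStream SocketStream object] + [Stream BinaryStream]
  take Pipe:  [LogStream SocketStream object] + [Pipe object] + [BinaryStream LogStream SocketStream object] + [BinaryStream]
  take BinaryStream:  [LogStream SocketStream object] + [object] + [BinaryStream LogStream SocketStream object] + [BinaryStream]
  take LogStream:  [LogStream SocketStream object] + [object] + [LogStream SocketStream object]
  take SocketStream:  [SocketStream object] + [object] + [SocketStream object]
  take object:  [object] + [object] + [object]
MRO: Seekable FileStream Stream Pipe BinaryStream LogStream SocketStream object
LogStream is at position 5; next is SocketStream.

SocketStream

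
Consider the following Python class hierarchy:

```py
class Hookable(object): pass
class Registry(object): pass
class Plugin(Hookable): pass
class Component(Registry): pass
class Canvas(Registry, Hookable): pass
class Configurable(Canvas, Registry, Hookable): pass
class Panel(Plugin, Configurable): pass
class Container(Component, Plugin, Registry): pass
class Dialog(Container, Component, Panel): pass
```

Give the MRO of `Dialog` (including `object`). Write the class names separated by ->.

Dialog -> Container -> Component -> Panel -> Plugin -> Configurable -> Canvas -> Registry -> Hookable -> object

L[Dialog] = Dialog + merge(L[Container], L[Component], L[Panel], [Container Component Panel])
  take Container:  [Container Component Plugin Registry Hookable object] + [Component Registry object] + [Panel Plugin Configurable Canvas Registry Hookable object] + [Container Component Panel]
  take Component:  [Component Plugin Registry Hookable object] + [Component Registry object] + [Panel Plugin Configurable Canvas Registry Hookable object] + [Component Panel]
  take Panel:  [Plugin Registry Hookable object] + [Registry object] + [Panel Plugin Configurable Canvas Registry Hookable object] + [Panel]
  take Plugin:  [Plugin Registry Hookable object] + [Registry object] + [Plugin Configurable Canvas Registry Hookable object]
  take Configurable:  [Registry Hookable object] + [Registry object] + [Configurable Canvas Registry Hookable object]
  take Canvas:  [Registry Hookable object] + [Registry object] + [Canvas Registry Hookable object]
  take Registry:  [Registry Hookable object] + [Registry object] + [Registry Hookable object]
  take Hookable:  [Hookable object] + [object] + [Hookable object]
  take object:  [object] + [object] + [object]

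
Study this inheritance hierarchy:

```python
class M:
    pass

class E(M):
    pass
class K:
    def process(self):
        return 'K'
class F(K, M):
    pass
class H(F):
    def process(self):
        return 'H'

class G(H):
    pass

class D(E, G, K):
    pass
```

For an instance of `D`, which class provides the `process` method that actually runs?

L[D] = D + merge(L[E], L[G], L[K], [E G K])
  take E:  [E M object] + [G H F K M object] + [K object] + [E G K]
  take G:  [M object] + [G H F K M object] + [K object] + [G K]
  take H:  [M object] + [H F K M object] + [K object] + [K]
  take F:  [M object] + [F K M object] + [K object] + [K]
  take K:  [M object] + [K M object] + [K object] + [K]
  take M:  [M object] + [M object] + [object]
  take object:  [object] + [object] + [object]
MRO: D E G H F K M object
process is defined in: H, K. First along the MRO is H.

H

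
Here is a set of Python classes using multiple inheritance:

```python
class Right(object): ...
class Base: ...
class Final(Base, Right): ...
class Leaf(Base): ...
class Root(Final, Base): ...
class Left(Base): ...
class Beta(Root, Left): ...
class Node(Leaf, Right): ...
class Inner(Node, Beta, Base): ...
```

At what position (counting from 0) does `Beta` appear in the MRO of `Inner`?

L[Inner] = Inner + merge(L[Node], L[Beta], L[Base], [Node Beta Base])
  take Node:  [Node Leaf Base Right object] + [Beta Root Final Left Base Right object] + [Base object] + [Node Beta Base]
  take Leaf:  [Leaf Base Right object] + [Beta Root Final Left Base Right object] + [Base object] + [Beta Base]
  take Beta:  [Base Right object] + [Beta Root Final Left Base Right object] + [Base object] + [Beta Base]
  take Root:  [Base Right object] + [Root Final Left Base Right object] + [Base object] + [Base]
  take Final:  [Base Right object] + [Final Left Base Right object] + [Base object] + [Base]
  take Left:  [Base Right object] + [Left Base Right object] + [Base object] + [Base]
  take Base:  [Base Right object] + [Base Right object] + [Base object] + [Base]
  take Right:  [Right object] + [Right object] + [object]
  take object:  [object] + [object] + [object]
MRO: Inner Node Leaf Beta Root Final Left Base Right object
Beta sits at index 3.

3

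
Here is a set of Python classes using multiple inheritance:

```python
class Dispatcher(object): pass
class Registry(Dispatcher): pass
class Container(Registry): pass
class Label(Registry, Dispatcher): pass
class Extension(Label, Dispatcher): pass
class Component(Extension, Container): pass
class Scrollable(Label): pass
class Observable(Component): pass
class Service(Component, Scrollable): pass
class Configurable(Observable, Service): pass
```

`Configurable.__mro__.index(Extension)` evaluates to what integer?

L[Configurable] = Configurable + merge(L[Observable], L[Service], [Observable Service])
  take Observable:  [Observable Component Extension Label Container Registry Dispatcher object] + [Service Component Extension Scrollable Label Container Registry Dispatcher object] + [Observable Service]
  take Service:  [Component Extension Label Container Registry Dispatcher object] + [Service Component Extension Scrollable Label Container Registry Dispatcher object] + [Service]
  take Component:  [Component Extension Label Container Registry Dispatcher object] + [Component Extension Scrollable Label Container Registry Dispatcher object]
  take Extension:  [Extension Label Container Registry Dispatcher object] + [Extension Scrollable Label Container Registry Dispatcher object]
  take Scrollable:  [Label Container Registry Dispatcher object] + [Scrollable Label Container Registry Dispatcher object]
  take Label:  [Label Container Registry Dispatcher object] + [Label Container Registry Dispatcher object]
  take Container:  [Container Registry Dispatcher object] + [Container Registry Dispatcher object]
  take Registry:  [Registry Dispatcher object] + [Registry Dispatcher object]
  take Dispatcher:  [Dispatcher object] + [Dispatcher object]
  take object:  [object] + [object]
MRO: Configurable Observable Service Component Extension Scrollable Label Container Registry Dispatcher object
Extension sits at index 4.

4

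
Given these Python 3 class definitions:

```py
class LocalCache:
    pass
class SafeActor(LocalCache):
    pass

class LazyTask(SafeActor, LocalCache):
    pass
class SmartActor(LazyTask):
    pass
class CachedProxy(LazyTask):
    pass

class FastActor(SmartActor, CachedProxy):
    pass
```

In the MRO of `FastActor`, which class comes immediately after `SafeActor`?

L[FastActor] = FastActor + merge(L[SmartActor], L[CachedProxy], [SmartActor CachedProxy])
  take SmartActor:  [SmartActor LazyTask SafeActor LocalCache object] + [CachedProxy LazyTask SafeActor LocalCache object] + [SmartActor CachedProxy]
  take CachedProxy:  [LazyTask SafeActor LocalCache object] + [CachedProxy LazyTask SafeActor LocalCache object] + [CachedProxy]
  take LazyTask:  [LazyTask SafeActor LocalCache object] + [LazyTask SafeActor LocalCache object]
  take SafeActor:  [SafeActor LocalCache object] + [SafeActor LocalCache object]
  take LocalCache:  [LocalCache object] + [LocalCache object]
  take object:  [object] + [object]
MRO: FastActor SmartActor CachedProxy LazyTask SafeActor LocalCache object
SafeActor is at position 4; next is LocalCache.

LocalCache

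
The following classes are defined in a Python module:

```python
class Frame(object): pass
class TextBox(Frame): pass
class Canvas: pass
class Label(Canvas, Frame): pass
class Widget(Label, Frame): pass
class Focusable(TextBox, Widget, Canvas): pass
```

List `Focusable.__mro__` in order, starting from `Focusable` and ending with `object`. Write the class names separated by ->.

L[Focusable] = Focusable + merge(L[TextBox], L[Widget], L[Canvas], [TextBox Widget Canvas])
  take TextBox:  [TextBox Frame object] + [Widget Label Canvas Frame object] + [Canvas object] + [TextBox Widget Canvas]
  take Widget:  [Frame object] + [Widget Label Canvas Frame object] + [Canvas object] + [Widget Canvas]
  take Label:  [Frame object] + [Label Canvas Frame object] + [Canvas object] + [Canvas]
  take Canvas:  [Frame object] + [Canvas Frame object] + [Canvas object] + [Canvas]
  take Frame:  [Frame object] + [Frame object] + [object]
  take object:  [object] + [object] + [object]

Focusable -> TextBox -> Widget -> Label -> Canvas -> Frame -> object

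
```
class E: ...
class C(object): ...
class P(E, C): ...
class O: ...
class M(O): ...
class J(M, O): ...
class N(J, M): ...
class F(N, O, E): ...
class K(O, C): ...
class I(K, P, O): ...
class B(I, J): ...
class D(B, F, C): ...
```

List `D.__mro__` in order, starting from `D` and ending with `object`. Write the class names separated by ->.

D -> B -> I -> K -> P -> F -> N -> J -> M -> O -> E -> C -> object

L[D] = D + merge(L[B], L[F], L[C], [B F C])
  take B:  [B I K P J M O E C object] + [F N J M O E object] + [C object] + [B F C]
  take I:  [I K P J M O E C object] + [F N J M O E object] + [C object] + [F C]
  take K:  [K P J M O E C object] + [F N J M O E object] + [C object] + [F C]
  take P:  [P J M O E C object] + [F N J M O E object] + [C object] + [F C]
  take F:  [J M O E C object] + [F N J M O E object] + [C object] + [F C]
  take N:  [J M O E C object] + [N J M O E object] + [C object] + [C]
  take J:  [J M O E C object] + [J M O E object] + [C object] + [C]
  take M:  [M O E C object] + [M O E object] + [C object] + [C]
  take O:  [O E C object] + [O E object] + [C object] + [C]
  take E:  [E C object] + [E object] + [C object] + [C]
  take C:  [C object] + [object] + [C object] + [C]
  take object:  [object] + [object] + [object]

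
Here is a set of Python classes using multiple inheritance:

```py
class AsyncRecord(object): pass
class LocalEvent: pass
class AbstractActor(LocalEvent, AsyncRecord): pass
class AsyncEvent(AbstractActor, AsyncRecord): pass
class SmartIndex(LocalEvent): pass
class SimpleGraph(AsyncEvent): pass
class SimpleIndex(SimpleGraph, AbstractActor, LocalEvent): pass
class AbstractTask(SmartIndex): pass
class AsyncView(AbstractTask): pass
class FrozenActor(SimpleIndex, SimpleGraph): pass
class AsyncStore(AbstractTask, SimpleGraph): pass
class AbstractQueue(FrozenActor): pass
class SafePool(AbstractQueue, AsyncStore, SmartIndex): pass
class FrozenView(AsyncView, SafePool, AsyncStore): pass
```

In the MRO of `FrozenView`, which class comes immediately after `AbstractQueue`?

FrozenActor

L[FrozenView] = FrozenView + merge(L[AsyncView], L[SafePool], L[AsyncStore], [AsyncView SafePool AsyncStore])
  take AsyncView:  [AsyncView AbstractTask SmartIndex LocalEvent object] + [SafePool AbstractQueue FrozenActor SimpleIndex AsyncStore AbstractTask SmartIndex SimpleGraph AsyncEvent AbstractActor LocalEvent AsyncRecord object] + [AsyncStore AbstractTask SmartIndex SimpleGraph AsyncEvent AbstractActor LocalEvent AsyncRecord object] + [AsyncView SafePool AsyncStore]
  take SafePool:  [AbstractTask SmartIndex LocalEvent object] + [SafePool AbstractQueue FrozenActor SimpleIndex AsyncStore AbstractTask SmartIndex SimpleGraph AsyncEvent AbstractActor LocalEvent AsyncRecord object] + [AsyncStore AbstractTask SmartIndex SimpleGraph AsyncEvent AbstractActor LocalEvent AsyncRecord object] + [SafePool AsyncStore]
  take AbstractQueue:  [AbstractTask SmartIndex LocalEvent object] + [AbstractQueue FrozenActor SimpleIndex AsyncStore AbstractTask SmartIndex SimpleGraph AsyncEvent AbstractActor LocalEvent AsyncRecord object] + [AsyncStore AbstractTask SmartIndex SimpleGraph AsyncEvent AbstractActor LocalEvent AsyncRecord object] + [AsyncStore]
  take FrozenActor:  [AbstractTask SmartIndex LocalEvent object] + [FrozenActor SimpleIndex AsyncStore AbstractTask SmartIndex SimpleGraph AsyncEvent AbstractActor LocalEvent AsyncRecord object] + [AsyncStore AbstractTask SmartIndex SimpleGraph AsyncEvent AbstractActor LocalEvent AsyncRecord object] + [AsyncStore]
  take SimpleIndex:  [AbstractTask SmartIndex LocalEvent object] + [SimpleIndex AsyncStore AbstractTask SmartIndex SimpleGraph AsyncEvent AbstractActor LocalEvent AsyncRecord object] + [AsyncStore AbstractTask SmartIndex SimpleGraph AsyncEvent AbstractActor LocalEvent AsyncRecord object] + [AsyncStore]
  take AsyncStore:  [AbstractTask SmartIndex LocalEvent object] + [AsyncStore AbstractTask SmartIndex SimpleGraph AsyncEvent AbstractActor LocalEvent AsyncRecord object] + [AsyncStore AbstractTask SmartIndex SimpleGraph AsyncEvent AbstractActor LocalEvent AsyncRecord object] + [AsyncStore]
  take AbstractTask:  [AbstractTask SmartIndex LocalEvent object] + [AbstractTask SmartIndex SimpleGraph AsyncEvent AbstractActor LocalEvent AsyncRecord object] + [AbstractTask SmartIndex SimpleGraph AsyncEvent AbstractActor LocalEvent AsyncRecord object]
  take SmartIndex:  [SmartIndex LocalEvent object] + [SmartIndex SimpleGraph AsyncEvent AbstractActor LocalEvent AsyncRecord object] + [SmartIndex SimpleGraph AsyncEvent AbstractActor LocalEvent AsyncRecord object]
  take SimpleGraph:  [LocalEvent object] + [SimpleGraph AsyncEvent AbstractActor LocalEvent AsyncRecord object] + [SimpleGraph AsyncEvent AbstractActor LocalEvent AsyncRecord object]
  take AsyncEvent:  [LocalEvent object] + [AsyncEvent AbstractActor LocalEvent AsyncRecord object] + [AsyncEvent AbstractActor LocalEvent AsyncRecord object]
  take AbstractActor:  [LocalEvent object] + [AbstractActor LocalEvent AsyncRecord object] + [AbstractActor LocalEvent AsyncRecord object]
  take LocalEvent:  [LocalEvent object] + [LocalEvent AsyncRecord object] + [LocalEvent AsyncRecord object]
  take AsyncRecord:  [object] + [AsyncRecord object] + [AsyncRecord object]
  take object:  [object] + [object] + [object]
MRO: FrozenView AsyncView SafePool AbstractQueue FrozenActor SimpleIndex AsyncStore AbstractTask SmartIndex SimpleGraph AsyncEvent AbstractActor LocalEvent AsyncRecord object
AbstractQueue is at position 3; next is FrozenActor.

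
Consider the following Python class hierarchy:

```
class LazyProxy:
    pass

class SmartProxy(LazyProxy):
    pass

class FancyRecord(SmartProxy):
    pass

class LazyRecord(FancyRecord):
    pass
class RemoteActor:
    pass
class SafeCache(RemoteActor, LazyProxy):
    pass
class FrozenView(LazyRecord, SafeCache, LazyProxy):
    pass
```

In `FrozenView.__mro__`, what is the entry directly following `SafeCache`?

L[FrozenView] = FrozenView + merge(L[LazyRecord], L[SafeCache], L[LazyProxy], [LazyRecord SafeCache LazyProxy])
  take LazyRecord:  [LazyRecord FancyRecord SmartProxy LazyProxy object] + [SafeCache RemoteActor LazyProxy object] + [LazyProxy object] + [LazyRecord SafeCache LazyProxy]
  take FancyRecord:  [FancyRecord SmartProxy LazyProxy object] + [SafeCache RemoteActor LazyProxy object] + [LazyProxy object] + [SafeCache LazyProxy]
  take SmartProxy:  [SmartProxy LazyProxy object] + [SafeCache RemoteActor LazyProxy object] + [LazyProxy object] + [SafeCache LazyProxy]
  take SafeCache:  [LazyProxy object] + [SafeCache RemoteActor LazyProxy object] + [LazyProxy object] + [SafeCache LazyProxy]
  take RemoteActor:  [LazyProxy object] + [RemoteActor LazyProxy object] + [LazyProxy object] + [LazyProxy]
  take LazyProxy:  [LazyProxy object] + [LazyProxy object] + [LazyProxy object] + [LazyProxy]
  take object:  [object] + [object] + [object]
MRO: FrozenView LazyRecord FancyRecord SmartProxy SafeCache RemoteActor LazyProxy object
SafeCache is at position 4; next is RemoteActor.

RemoteActor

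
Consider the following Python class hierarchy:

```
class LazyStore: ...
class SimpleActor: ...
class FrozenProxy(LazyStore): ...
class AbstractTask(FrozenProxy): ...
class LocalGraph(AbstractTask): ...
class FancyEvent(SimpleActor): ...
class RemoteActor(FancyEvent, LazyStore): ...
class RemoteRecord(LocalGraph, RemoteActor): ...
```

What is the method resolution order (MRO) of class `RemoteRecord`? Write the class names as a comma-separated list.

L[RemoteRecord] = RemoteRecord + merge(L[LocalGraph], L[RemoteActor], [LocalGraph RemoteActor])
  take LocalGraph:  [LocalGraph AbstractTask FrozenProxy LazyStore object] + [RemoteActor FancyEvent SimpleActor LazyStore object] + [LocalGraph RemoteActor]
  take AbstractTask:  [AbstractTask FrozenProxy LazyStore object] + [RemoteActor FancyEvent SimpleActor LazyStore object] + [RemoteActor]
  take FrozenProxy:  [FrozenProxy LazyStore object] + [RemoteActor FancyEvent SimpleActor LazyStore object] + [RemoteActor]
  take RemoteActor:  [LazyStore object] + [RemoteActor FancyEvent SimpleActor LazyStore object] + [RemoteActor]
  take FancyEvent:  [LazyStore object] + [FancyEvent SimpleActor LazyStore object]
  take SimpleActor:  [LazyStore object] + [SimpleActor LazyStore object]
  take LazyStore:  [LazyStore object] + [LazyStore object]
  take object:  [object] + [object]

RemoteRecord, LocalGraph, AbstractTask, FrozenProxy, RemoteActor, FancyEvent, SimpleActor, LazyStore, object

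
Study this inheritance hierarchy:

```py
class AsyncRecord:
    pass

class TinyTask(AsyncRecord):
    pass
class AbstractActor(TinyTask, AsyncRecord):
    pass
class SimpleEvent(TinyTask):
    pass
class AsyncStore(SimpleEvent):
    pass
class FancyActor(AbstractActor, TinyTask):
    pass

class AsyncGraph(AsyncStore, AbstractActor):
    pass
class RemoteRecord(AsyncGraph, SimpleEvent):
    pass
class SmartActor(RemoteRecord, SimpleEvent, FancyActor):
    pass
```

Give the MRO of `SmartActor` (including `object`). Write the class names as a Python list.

[SmartActor, RemoteRecord, AsyncGraph, AsyncStore, SimpleEvent, FancyActor, AbstractActor, TinyTask, AsyncRecord, object]

L[SmartActor] = SmartActor + merge(L[RemoteRecord], L[SimpleEvent], L[FancyActor], [RemoteRecord SimpleEvent FancyActor])
  take RemoteRecord:  [RemoteRecord AsyncGraph AsyncStore SimpleEvent AbstractActor TinyTask AsyncRecord object] + [SimpleEvent TinyTask AsyncRecord object] + [FancyActor AbstractActor TinyTask AsyncRecord object] + [RemoteRecord SimpleEvent FancyActor]
  take AsyncGraph:  [AsyncGraph AsyncStore SimpleEvent AbstractActor TinyTask AsyncRecord object] + [SimpleEvent TinyTask AsyncRecord object] + [FancyActor AbstractActor TinyTask AsyncRecord object] + [SimpleEvent FancyActor]
  take AsyncStore:  [AsyncStore SimpleEvent AbstractActor TinyTask AsyncRecord object] + [SimpleEvent TinyTask AsyncRecord object] + [FancyActor AbstractActor TinyTask AsyncRecord object] + [SimpleEvent FancyActor]
  take SimpleEvent:  [SimpleEvent AbstractActor TinyTask AsyncRecord object] + [SimpleEvent TinyTask AsyncRecord object] + [FancyActor AbstractActor TinyTask AsyncRecord object] + [SimpleEvent FancyActor]
  take FancyActor:  [AbstractActor TinyTask AsyncRecord object] + [TinyTask AsyncRecord object] + [FancyActor AbstractActor TinyTask AsyncRecord object] + [FancyActor]
  take AbstractActor:  [AbstractActor TinyTask AsyncRecord object] + [TinyTask AsyncRecord object] + [AbstractActor TinyTask AsyncRecord object]
  take TinyTask:  [TinyTask AsyncRecord object] + [TinyTask AsyncRecord object] + [TinyTask AsyncRecord object]
  take AsyncRecord:  [AsyncRecord object] + [AsyncRecord object] + [AsyncRecord object]
  take object:  [object] + [object] + [object]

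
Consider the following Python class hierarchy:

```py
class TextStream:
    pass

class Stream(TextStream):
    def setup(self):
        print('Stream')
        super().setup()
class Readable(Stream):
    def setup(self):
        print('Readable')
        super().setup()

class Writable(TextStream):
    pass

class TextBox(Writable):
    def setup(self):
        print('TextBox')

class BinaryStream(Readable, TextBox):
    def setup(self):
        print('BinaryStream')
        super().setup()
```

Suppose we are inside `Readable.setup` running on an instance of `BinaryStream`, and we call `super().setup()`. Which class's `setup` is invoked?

L[BinaryStream] = BinaryStream + merge(L[Readable], L[TextBox], [Readable TextBox])
  take Readable:  [Readable Stream TextStream object] + [TextBox Writable TextStream object] + [Readable TextBox]
  take Stream:  [Stream TextStream object] + [TextBox Writable TextStream object] + [TextBox]
  take TextBox:  [TextStream object] + [TextBox Writable TextStream object] + [TextBox]
  take Writable:  [TextStream object] + [Writable TextStream object]
  take TextStream:  [TextStream object] + [TextStream object]
  take object:  [object] + [object]
MRO: BinaryStream Readable Stream TextBox Writable TextStream object
super() in Readable.setup on a BinaryStream instance goes to the class after Readable in BinaryStream's MRO: Stream.

Stream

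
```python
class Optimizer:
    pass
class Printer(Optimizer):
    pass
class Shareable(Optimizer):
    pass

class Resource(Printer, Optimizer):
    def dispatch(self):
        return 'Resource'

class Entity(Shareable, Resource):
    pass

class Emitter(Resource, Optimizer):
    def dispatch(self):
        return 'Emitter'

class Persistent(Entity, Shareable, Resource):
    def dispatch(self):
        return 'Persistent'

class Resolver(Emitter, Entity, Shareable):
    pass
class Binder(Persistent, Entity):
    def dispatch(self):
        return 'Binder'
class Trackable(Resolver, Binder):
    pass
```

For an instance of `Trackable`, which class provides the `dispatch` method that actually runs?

L[Trackable] = Trackable + merge(L[Resolver], L[Binder], [Resolver Binder])
  take Resolver:  [Resolver Emitter Entity Shareable Resource Printer Optimizer object] + [Binder Persistent Entity Shareable Resource Printer Optimizer object] + [Resolver Binder]
  take Emitter:  [Emitter Entity Shareable Resource Printer Optimizer object] + [Binder Persistent Entity Shareable Resource Printer Optimizer object] + [Binder]
  take Binder:  [Entity Shareable Resource Printer Optimizer object] + [Binder Persistent Entity Shareable Resource Printer Optimizer object] + [Binder]
  take Persistent:  [Entity Shareable Resource Printer Optimizer object] + [Persistent Entity Shareable Resource Printer Optimizer object]
  take Entity:  [Entity Shareable Resource Printer Optimizer object] + [Entity Shareable Resource Printer Optimizer object]
  take Shareable:  [Shareable Resource Printer Optimizer object] + [Shareable Resource Printer Optimizer object]
  take Resource:  [Resource Printer Optimizer object] + [Resource Printer Optimizer object]
  take Printer:  [Printer Optimizer object] + [Printer Optimizer object]
  take Optimizer:  [Optimizer object] + [Optimizer object]
  take object:  [object] + [object]
MRO: Trackable Resolver Emitter Binder Persistent Entity Shareable Resource Printer Optimizer object
dispatch is defined in: Binder, Emitter, Persistent, Resource. First along the MRO is Emitter.

Emitter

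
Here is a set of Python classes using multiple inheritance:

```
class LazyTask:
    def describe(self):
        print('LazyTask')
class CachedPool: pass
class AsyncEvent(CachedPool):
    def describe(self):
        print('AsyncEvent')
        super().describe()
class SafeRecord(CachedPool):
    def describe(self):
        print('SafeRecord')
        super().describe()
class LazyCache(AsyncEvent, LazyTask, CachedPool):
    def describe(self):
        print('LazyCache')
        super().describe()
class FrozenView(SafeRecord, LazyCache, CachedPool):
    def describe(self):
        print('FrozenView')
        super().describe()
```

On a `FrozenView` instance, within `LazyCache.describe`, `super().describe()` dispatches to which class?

L[FrozenView] = FrozenView + merge(L[SafeRecord], L[LazyCache], L[CachedPool], [SafeRecord LazyCache CachedPool])
  take SafeRecord:  [SafeRecord CachedPool object] + [LazyCache AsyncEvent LazyTask CachedPool object] + [CachedPool object] + [SafeRecord LazyCache CachedPool]
  take LazyCache:  [CachedPool object] + [LazyCache AsyncEvent LazyTask CachedPool object] + [CachedPool object] + [LazyCache CachedPool]
  take AsyncEvent:  [CachedPool object] + [AsyncEvent LazyTask CachedPool object] + [CachedPool object] + [CachedPool]
  take LazyTask:  [CachedPool object] + [LazyTask CachedPool object] + [CachedPool object] + [CachedPool]
  take CachedPool:  [CachedPool object] + [CachedPool object] + [CachedPool object] + [CachedPool]
  take object:  [object] + [object] + [object]
MRO: FrozenView SafeRecord LazyCache AsyncEvent LazyTask CachedPool object
super() in LazyCache.describe on a FrozenView instance goes to the class after LazyCache in FrozenView's MRO: AsyncEvent.

AsyncEvent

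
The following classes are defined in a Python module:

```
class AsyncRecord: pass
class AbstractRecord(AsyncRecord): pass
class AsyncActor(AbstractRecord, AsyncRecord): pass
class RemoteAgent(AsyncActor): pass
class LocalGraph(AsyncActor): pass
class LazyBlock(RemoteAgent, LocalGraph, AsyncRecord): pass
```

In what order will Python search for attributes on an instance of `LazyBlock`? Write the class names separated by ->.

L[LazyBlock] = LazyBlock + merge(L[RemoteAgent], L[LocalGraph], L[AsyncRecord], [RemoteAgent LocalGraph AsyncRecord])
  take RemoteAgent:  [RemoteAgent AsyncActor AbstractRecord AsyncRecord object] + [LocalGraph AsyncActor AbstractRecord AsyncRecord object] + [AsyncRecord object] + [RemoteAgent LocalGraph AsyncRecord]
  take LocalGraph:  [AsyncActor AbstractRecord AsyncRecord object] + [LocalGraph AsyncActor AbstractRecord AsyncRecord object] + [AsyncRecord object] + [LocalGraph AsyncRecord]
  take AsyncActor:  [AsyncActor AbstractRecord AsyncRecord object] + [AsyncActor AbstractRecord AsyncRecord object] + [AsyncRecord object] + [AsyncRecord]
  take AbstractRecord:  [AbstractRecord AsyncRecord object] + [AbstractRecord AsyncRecord object] + [AsyncRecord object] + [AsyncRecord]
  take AsyncRecord:  [AsyncRecord object] + [AsyncRecord object] + [AsyncRecord object] + [AsyncRecord]
  take object:  [object] + [object] + [object]

LazyBlock -> RemoteAgent -> LocalGraph -> AsyncActor -> AbstractRecord -> AsyncRecord -> object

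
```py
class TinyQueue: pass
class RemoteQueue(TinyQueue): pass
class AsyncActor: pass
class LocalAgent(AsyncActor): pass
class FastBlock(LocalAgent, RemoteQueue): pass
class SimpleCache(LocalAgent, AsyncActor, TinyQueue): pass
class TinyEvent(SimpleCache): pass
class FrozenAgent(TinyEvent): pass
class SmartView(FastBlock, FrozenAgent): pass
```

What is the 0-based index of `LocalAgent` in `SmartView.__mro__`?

5

L[SmartView] = SmartView + merge(L[FastBlock], L[FrozenAgent], [FastBlock FrozenAgent])
  take FastBlock:  [FastBlock LocalAgent AsyncActor RemoteQueue TinyQueue object] + [FrozenAgent TinyEvent SimpleCache LocalAgent AsyncActor TinyQueue object] + [FastBlock FrozenAgent]
  take FrozenAgent:  [LocalAgent AsyncActor RemoteQueue TinyQueue object] + [FrozenAgent TinyEvent SimpleCache LocalAgent AsyncActor TinyQueue object] + [FrozenAgent]
  take TinyEvent:  [LocalAgent AsyncActor RemoteQueue TinyQueue object] + [TinyEvent SimpleCache LocalAgent AsyncActor TinyQueue object]
  take SimpleCache:  [LocalAgent AsyncActor RemoteQueue TinyQueue object] + [SimpleCache LocalAgent AsyncActor TinyQueue object]
  take LocalAgent:  [LocalAgent AsyncActor RemoteQueue TinyQueue object] + [LocalAgent AsyncActor TinyQueue object]
  take AsyncActor:  [AsyncActor RemoteQueue TinyQueue object] + [AsyncActor TinyQueue object]
  take RemoteQueue:  [RemoteQueue TinyQueue object] + [TinyQueue object]
  take TinyQueue:  [TinyQueue object] + [TinyQueue object]
  take object:  [object] + [object]
MRO: SmartView FastBlock FrozenAgent TinyEvent SimpleCache LocalAgent AsyncActor RemoteQueue TinyQueue object
LocalAgent sits at index 5.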